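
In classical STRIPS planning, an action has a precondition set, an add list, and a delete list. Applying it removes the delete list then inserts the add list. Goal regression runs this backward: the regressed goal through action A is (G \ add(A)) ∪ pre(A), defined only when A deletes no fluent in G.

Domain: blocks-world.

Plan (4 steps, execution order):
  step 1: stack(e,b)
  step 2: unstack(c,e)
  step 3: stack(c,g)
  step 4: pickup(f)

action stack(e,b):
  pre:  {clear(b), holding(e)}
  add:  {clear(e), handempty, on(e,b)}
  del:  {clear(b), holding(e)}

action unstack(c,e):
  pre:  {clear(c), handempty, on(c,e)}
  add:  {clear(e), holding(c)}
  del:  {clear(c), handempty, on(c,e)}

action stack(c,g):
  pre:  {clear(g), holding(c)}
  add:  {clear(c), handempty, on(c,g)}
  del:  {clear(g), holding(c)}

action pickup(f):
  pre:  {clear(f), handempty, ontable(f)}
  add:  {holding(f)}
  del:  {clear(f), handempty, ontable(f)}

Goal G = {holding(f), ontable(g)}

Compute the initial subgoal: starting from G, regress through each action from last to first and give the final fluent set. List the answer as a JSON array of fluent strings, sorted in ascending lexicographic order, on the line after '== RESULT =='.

Regress step by step:
  through step 4 (pickup(f)): drop {holding(f)}, keep {ontable(g)}, require {clear(f), handempty, ontable(f)}
    → {clear(f), handempty, ontable(f), ontable(g)}
  through step 3 (stack(c,g)): drop {handempty}, keep {clear(f), ontable(f), ontable(g)}, require {clear(g), holding(c)}
    → {clear(f), clear(g), holding(c), ontable(f), ontable(g)}
  through step 2 (unstack(c,e)): drop {holding(c)}, keep {clear(f), clear(g), ontable(f), ontable(g)}, require {clear(c), handempty, on(c,e)}
    → {clear(c), clear(f), clear(g), handempty, on(c,e), ontable(f), ontable(g)}
  through step 1 (stack(e,b)): drop {handempty}, keep {clear(c), clear(f), clear(g), on(c,e), ontable(f), ontable(g)}, require {clear(b), holding(e)}
    → {clear(b), clear(c), clear(f), clear(g), holding(e), on(c,e), ontable(f), ontable(g)}

== RESULT ==
["clear(b)", "clear(c)", "clear(f)", "clear(g)", "holding(e)", "on(c,e)", "ontable(f)", "ontable(g)"]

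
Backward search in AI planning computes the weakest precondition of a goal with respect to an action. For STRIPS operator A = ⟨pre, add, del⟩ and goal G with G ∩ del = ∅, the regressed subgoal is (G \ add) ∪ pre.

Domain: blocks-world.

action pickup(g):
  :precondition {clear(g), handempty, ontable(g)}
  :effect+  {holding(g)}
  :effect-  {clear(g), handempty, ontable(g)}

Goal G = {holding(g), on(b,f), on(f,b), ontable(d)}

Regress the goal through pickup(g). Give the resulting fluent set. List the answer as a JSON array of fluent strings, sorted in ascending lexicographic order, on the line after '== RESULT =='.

Compute (G \ add) ∪ pre:
  G ∩ del = {}  (empty — regression defined)
  G \ add = {holding(g), on(b,f), on(f,b), ontable(d)} \ {holding(g)} = {on(b,f), on(f,b), ontable(d)}
  ∪ pre   = {on(b,f), on(f,b), ontable(d)} ∪ {clear(g), handempty, ontable(g)}
          = {clear(g), handempty, on(b,f), on(f,b), ontable(d), ontable(g)}

== RESULT ==
["clear(g)", "handempty", "on(b,f)", "on(f,b)", "ontable(d)", "ontable(g)"]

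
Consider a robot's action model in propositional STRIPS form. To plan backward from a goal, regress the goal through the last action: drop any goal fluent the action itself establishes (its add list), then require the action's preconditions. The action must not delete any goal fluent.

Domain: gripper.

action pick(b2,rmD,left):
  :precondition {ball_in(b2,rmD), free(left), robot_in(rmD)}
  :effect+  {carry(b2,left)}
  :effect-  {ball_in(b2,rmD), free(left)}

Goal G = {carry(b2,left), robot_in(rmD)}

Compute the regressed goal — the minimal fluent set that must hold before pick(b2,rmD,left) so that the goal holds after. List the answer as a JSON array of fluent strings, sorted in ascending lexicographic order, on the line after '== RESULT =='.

Regress:
  G ∩ del = {}  (empty — regression defined)
  G \ add = {carry(b2,left), robot_in(rmD)} \ {carry(b2,left)} = {robot_in(rmD)}
  ∪ pre   = {robot_in(rmD)} ∪ {ball_in(b2,rmD), free(left), robot_in(rmD)}
          = {ball_in(b2,rmD), free(left), robot_in(rmD)}

== RESULT ==
["ball_in(b2,rmD)", "free(left)", "robot_in(rmD)"]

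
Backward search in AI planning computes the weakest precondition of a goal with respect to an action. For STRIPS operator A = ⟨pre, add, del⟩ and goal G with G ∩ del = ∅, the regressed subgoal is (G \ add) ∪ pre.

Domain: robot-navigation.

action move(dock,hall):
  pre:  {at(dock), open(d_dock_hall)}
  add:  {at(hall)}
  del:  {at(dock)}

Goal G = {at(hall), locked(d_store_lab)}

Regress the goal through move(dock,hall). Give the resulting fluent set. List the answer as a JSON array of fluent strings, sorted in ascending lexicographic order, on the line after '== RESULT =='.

Compute (G \ add) ∪ pre:
  G ∩ del = {}  (empty — regression defined)
  G \ add = {at(hall), locked(d_store_lab)} \ {at(hall)} = {locked(d_store_lab)}
  ∪ pre   = {locked(d_store_lab)} ∪ {at(dock), open(d_dock_hall)}
          = {at(dock), locked(d_store_lab), open(d_dock_hall)}

== RESULT ==
["at(dock)", "locked(d_store_lab)", "open(d_dock_hall)"]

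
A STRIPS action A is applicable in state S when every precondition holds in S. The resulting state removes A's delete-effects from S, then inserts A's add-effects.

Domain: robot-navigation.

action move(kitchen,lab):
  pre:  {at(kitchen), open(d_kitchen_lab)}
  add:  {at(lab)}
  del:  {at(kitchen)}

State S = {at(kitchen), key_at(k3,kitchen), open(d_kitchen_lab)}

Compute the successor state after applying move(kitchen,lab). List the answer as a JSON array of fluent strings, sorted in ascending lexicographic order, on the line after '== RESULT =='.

Compute (S \ del) ∪ add:
  pre ⊆ S: {at(kitchen), open(d_kitchen_lab)} ⊆ S  — applicable
  S \ del = {key_at(k3,kitchen), open(d_kitchen_lab)}
  ∪ add   = {at(lab), key_at(k3,kitchen), open(d_kitchen_lab)}

== RESULT ==
["at(lab)", "key_at(k3,kitchen)", "open(d_kitchen_lab)"]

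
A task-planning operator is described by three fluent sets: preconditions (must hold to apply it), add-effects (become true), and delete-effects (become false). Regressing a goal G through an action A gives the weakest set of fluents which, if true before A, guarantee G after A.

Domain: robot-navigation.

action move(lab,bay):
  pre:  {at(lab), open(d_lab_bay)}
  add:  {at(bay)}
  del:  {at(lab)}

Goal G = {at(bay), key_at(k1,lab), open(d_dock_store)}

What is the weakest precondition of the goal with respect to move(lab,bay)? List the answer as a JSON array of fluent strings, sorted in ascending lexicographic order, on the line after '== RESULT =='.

Compute (G \ add) ∪ pre:
  G ∩ del = {}  (empty — regression defined)
  G \ add = {at(bay), key_at(k1,lab), open(d_dock_store)} \ {at(bay)} = {key_at(k1,lab), open(d_dock_store)}
  ∪ pre   = {key_at(k1,lab), open(d_dock_store)} ∪ {at(lab), open(d_lab_bay)}
          = {at(lab), key_at(k1,lab), open(d_dock_store), open(d_lab_bay)}

== RESULT ==
["at(lab)", "key_at(k1,lab)", "open(d_dock_store)", "open(d_lab_bay)"]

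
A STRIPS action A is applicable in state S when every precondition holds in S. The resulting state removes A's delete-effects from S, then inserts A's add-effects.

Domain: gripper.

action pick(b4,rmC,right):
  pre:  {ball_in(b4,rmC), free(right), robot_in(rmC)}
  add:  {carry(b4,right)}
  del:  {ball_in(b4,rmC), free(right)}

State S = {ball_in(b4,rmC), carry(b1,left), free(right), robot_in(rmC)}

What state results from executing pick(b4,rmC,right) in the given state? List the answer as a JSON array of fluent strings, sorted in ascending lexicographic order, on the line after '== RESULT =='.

Progress:
  pre ⊆ S: {ball_in(b4,rmC), free(right), robot_in(rmC)} ⊆ S  — applicable
  S \ del = {carry(b1,left), robot_in(rmC)}
  ∪ add   = {carry(b1,left), carry(b4,right), robot_in(rmC)}

== RESULT ==
["carry(b1,left)", "carry(b4,right)", "robot_in(rmC)"]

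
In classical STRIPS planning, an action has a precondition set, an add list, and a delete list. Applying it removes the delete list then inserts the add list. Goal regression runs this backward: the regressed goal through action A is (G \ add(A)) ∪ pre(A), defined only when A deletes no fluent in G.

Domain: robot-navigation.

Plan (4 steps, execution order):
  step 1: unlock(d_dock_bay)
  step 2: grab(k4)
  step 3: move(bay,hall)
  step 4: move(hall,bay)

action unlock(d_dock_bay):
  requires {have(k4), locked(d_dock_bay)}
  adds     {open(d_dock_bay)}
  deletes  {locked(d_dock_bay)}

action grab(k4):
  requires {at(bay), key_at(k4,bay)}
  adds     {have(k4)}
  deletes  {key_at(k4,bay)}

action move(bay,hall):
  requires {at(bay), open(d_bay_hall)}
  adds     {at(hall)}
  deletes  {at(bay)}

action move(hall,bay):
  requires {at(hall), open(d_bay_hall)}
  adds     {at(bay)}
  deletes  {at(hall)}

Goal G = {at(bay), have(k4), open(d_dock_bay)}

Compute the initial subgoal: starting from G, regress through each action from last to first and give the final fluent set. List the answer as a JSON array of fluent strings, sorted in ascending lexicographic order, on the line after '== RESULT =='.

Work backward from the goal:
  through step 4 (move(hall,bay)): drop {at(bay)}, keep {have(k4), open(d_dock_bay)}, require {at(hall), open(d_bay_hall)}
    → {at(hall), have(k4), open(d_bay_hall), open(d_dock_bay)}
  through step 3 (move(bay,hall)): drop {at(hall)}, keep {have(k4), open(d_bay_hall), open(d_dock_bay)}, require {at(bay), open(d_bay_hall)}
    → {at(bay), have(k4), open(d_bay_hall), open(d_dock_bay)}
  through step 2 (grab(k4)): drop {have(k4)}, keep {at(bay), open(d_bay_hall), open(d_dock_bay)}, require {at(bay), key_at(k4,bay)}
    → {at(bay), key_at(k4,bay), open(d_bay_hall), open(d_dock_bay)}
  through step 1 (unlock(d_dock_bay)): drop {open(d_dock_bay)}, keep {at(bay), key_at(k4,bay), open(d_bay_hall)}, require {have(k4), locked(d_dock_bay)}
    → {at(bay), have(k4), key_at(k4,bay), locked(d_dock_bay), open(d_bay_hall)}

== RESULT ==
["at(bay)", "have(k4)", "key_at(k4,bay)", "locked(d_dock_bay)", "open(d_bay_hall)"]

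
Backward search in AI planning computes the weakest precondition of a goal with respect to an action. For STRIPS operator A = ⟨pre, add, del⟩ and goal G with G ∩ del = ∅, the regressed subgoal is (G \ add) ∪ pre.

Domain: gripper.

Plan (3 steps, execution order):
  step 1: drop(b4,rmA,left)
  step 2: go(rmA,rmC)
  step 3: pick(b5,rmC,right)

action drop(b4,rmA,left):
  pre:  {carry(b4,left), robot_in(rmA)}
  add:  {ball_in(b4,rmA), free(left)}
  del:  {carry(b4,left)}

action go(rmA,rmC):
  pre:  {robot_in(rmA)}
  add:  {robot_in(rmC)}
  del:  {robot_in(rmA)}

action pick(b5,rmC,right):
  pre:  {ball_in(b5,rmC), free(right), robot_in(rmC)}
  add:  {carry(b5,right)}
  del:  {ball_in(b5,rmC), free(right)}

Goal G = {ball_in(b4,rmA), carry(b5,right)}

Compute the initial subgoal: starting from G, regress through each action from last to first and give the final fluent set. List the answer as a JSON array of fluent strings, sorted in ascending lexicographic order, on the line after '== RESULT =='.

Regress step by step:
  through step 3 (pick(b5,rmC,right)): drop {carry(b5,right)}, keep {ball_in(b4,rmA)}, require {ball_in(b5,rmC), free(right), robot_in(rmC)}
    → {ball_in(b4,rmA), ball_in(b5,rmC), free(right), robot_in(rmC)}
  through step 2 (go(rmA,rmC)): drop {robot_in(rmC)}, keep {ball_in(b4,rmA), ball_in(b5,rmC), free(right)}, require {robot_in(rmA)}
    → {ball_in(b4,rmA), ball_in(b5,rmC), free(right), robot_in(rmA)}
  through step 1 (drop(b4,rmA,left)): drop {ball_in(b4,rmA)}, keep {ball_in(b5,rmC), free(right), robot_in(rmA)}, require {carry(b4,left), robot_in(rmA)}
    → {ball_in(b5,rmC), carry(b4,left), free(right), robot_in(rmA)}

== RESULT ==
["ball_in(b5,rmC)", "carry(b4,left)", "free(right)", "robot_in(rmA)"]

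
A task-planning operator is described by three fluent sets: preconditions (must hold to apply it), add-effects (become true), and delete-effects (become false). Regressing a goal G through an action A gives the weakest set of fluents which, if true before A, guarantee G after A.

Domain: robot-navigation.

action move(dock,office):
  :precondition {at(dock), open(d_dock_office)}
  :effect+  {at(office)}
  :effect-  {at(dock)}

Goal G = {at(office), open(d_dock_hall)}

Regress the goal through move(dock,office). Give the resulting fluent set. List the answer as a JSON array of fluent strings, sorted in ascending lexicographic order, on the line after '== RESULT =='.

Compute (G \ add) ∪ pre:
  G ∩ del = {}  (empty — regression defined)
  G \ add = {at(office), open(d_dock_hall)} \ {at(office)} = {open(d_dock_hall)}
  ∪ pre   = {open(d_dock_hall)} ∪ {at(dock), open(d_dock_office)}
          = {at(dock), open(d_dock_hall), open(d_dock_office)}

== RESULT ==
["at(dock)", "open(d_dock_hall)", "open(d_dock_office)"]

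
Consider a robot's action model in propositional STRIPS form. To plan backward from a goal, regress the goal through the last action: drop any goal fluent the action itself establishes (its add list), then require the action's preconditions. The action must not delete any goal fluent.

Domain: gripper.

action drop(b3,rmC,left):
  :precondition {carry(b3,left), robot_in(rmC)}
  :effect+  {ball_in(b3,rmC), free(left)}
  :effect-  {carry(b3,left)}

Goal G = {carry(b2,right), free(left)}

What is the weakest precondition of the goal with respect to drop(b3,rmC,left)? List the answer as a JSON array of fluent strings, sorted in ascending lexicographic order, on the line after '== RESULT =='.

Regress:
  G ∩ del = {}  (empty — regression defined)
  G \ add = {carry(b2,right), free(left)} \ {ball_in(b3,rmC), free(left)} = {carry(b2,right)}
  ∪ pre   = {carry(b2,right)} ∪ {carry(b3,left), robot_in(rmC)}
          = {carry(b2,right), carry(b3,left), robot_in(rmC)}

== RESULT ==
["carry(b2,right)", "carry(b3,left)", "robot_in(rmC)"]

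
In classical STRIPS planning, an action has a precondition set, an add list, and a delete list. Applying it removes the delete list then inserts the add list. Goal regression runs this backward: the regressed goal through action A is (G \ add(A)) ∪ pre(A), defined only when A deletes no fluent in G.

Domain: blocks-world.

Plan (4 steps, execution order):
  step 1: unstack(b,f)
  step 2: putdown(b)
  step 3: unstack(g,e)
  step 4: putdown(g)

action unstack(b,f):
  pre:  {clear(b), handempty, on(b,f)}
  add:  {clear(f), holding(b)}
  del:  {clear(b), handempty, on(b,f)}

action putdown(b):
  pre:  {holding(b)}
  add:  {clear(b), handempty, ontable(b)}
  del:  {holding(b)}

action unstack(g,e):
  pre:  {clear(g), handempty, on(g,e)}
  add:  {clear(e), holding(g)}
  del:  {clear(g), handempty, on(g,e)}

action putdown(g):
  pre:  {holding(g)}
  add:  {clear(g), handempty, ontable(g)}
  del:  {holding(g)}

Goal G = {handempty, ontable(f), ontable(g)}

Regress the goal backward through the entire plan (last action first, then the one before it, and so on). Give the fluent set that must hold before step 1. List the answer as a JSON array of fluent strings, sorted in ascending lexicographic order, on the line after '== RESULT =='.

Work backward from the goal:
  through step 4 (putdown(g)): drop {handempty, ontable(g)}, keep {ontable(f)}, require {holding(g)}
    → {holding(g), ontable(f)}
  through step 3 (unstack(g,e)): drop {holding(g)}, keep {ontable(f)}, require {clear(g), handempty, on(g,e)}
    → {clear(g), handempty, on(g,e), ontable(f)}
  through step 2 (putdown(b)): drop {handempty}, keep {clear(g), on(g,e), ontable(f)}, require {holding(b)}
    → {clear(g), holding(b), on(g,e), ontable(f)}
  through step 1 (unstack(b,f)): drop {holding(b)}, keep {clear(g), on(g,e), ontable(f)}, require {clear(b), handempty, on(b,f)}
    → {clear(b), clear(g), handempty, on(b,f), on(g,e), ontable(f)}

== RESULT ==
["clear(b)", "clear(g)", "handempty", "on(b,f)", "on(g,e)", "ontable(f)"]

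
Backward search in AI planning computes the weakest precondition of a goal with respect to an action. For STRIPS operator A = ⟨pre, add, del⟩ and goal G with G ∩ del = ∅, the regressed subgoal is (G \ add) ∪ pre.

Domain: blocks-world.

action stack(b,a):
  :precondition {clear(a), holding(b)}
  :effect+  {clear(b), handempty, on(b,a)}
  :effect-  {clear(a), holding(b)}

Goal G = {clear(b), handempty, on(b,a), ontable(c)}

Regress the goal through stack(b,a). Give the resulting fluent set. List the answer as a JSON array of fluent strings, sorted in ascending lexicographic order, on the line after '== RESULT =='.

Compute (G \ add) ∪ pre:
  G ∩ del = {}  (empty — regression defined)
  G \ add = {clear(b), handempty, on(b,a), ontable(c)} \ {clear(b), handempty, on(b,a)} = {ontable(c)}
  ∪ pre   = {ontable(c)} ∪ {clear(a), holding(b)}
          = {clear(a), holding(b), ontable(c)}

== RESULT ==
["clear(a)", "holding(b)", "ontable(c)"]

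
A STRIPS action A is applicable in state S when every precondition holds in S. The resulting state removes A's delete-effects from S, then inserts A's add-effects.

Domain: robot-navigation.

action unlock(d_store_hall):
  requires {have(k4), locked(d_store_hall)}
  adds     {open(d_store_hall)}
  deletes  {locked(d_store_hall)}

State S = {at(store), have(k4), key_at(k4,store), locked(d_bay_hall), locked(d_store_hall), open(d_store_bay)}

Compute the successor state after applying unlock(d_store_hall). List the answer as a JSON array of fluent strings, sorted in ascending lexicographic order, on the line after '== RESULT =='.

Compute (S \ del) ∪ add:
  pre ⊆ S: {have(k4), locked(d_store_hall)} ⊆ S  — applicable
  S \ del = {at(store), have(k4), key_at(k4,store), locked(d_bay_hall), open(d_store_bay)}
  ∪ add   = {at(store), have(k4), key_at(k4,store), locked(d_bay_hall), open(d_store_bay), open(d_store_hall)}

== RESULT ==
["at(store)", "have(k4)", "key_at(k4,store)", "locked(d_bay_hall)", "open(d_store_bay)", "open(d_store_hall)"]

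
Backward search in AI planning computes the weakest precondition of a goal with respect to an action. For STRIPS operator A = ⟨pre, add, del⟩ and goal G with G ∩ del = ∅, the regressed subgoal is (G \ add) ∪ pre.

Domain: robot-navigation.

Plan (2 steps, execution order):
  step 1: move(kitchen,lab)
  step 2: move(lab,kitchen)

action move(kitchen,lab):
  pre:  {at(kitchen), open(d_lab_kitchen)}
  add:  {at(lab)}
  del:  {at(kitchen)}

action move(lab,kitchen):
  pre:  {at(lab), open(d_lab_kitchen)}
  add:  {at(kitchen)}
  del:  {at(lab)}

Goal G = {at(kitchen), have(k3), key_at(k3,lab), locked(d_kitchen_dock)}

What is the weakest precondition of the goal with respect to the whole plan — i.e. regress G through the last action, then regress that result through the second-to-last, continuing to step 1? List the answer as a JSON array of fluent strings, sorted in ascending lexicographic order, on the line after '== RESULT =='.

Work backward from the goal:
  through step 2 (move(lab,kitchen)): drop {at(kitchen)}, keep {have(k3), key_at(k3,lab), locked(d_kitchen_dock)}, require {at(lab), open(d_lab_kitchen)}
    → {at(lab), have(k3), key_at(k3,lab), locked(d_kitchen_dock), open(d_lab_kitchen)}
  through step 1 (move(kitchen,lab)): drop {at(lab)}, keep {have(k3), key_at(k3,lab), locked(d_kitchen_dock), open(d_lab_kitchen)}, require {at(kitchen), open(d_lab_kitchen)}
    → {at(kitchen), have(k3), key_at(k3,lab), locked(d_kitchen_dock), open(d_lab_kitchen)}

== RESULT ==
["at(kitchen)", "have(k3)", "key_at(k3,lab)", "locked(d_kitchen_dock)", "open(d_lab_kitchen)"]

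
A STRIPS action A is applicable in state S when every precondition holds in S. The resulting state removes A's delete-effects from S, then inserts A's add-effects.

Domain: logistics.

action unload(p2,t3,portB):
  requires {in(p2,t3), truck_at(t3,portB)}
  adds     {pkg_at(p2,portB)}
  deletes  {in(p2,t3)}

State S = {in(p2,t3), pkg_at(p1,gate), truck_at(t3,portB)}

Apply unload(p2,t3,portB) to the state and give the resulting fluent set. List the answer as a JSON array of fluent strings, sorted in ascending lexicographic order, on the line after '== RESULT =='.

Compute (S \ del) ∪ add:
  pre ⊆ S: {in(p2,t3), truck_at(t3,portB)} ⊆ S  — applicable
  S \ del = {pkg_at(p1,gate), truck_at(t3,portB)}
  ∪ add   = {pkg_at(p1,gate), pkg_at(p2,portB), truck_at(t3,portB)}

== RESULT ==
["pkg_at(p1,gate)", "pkg_at(p2,portB)", "truck_at(t3,portB)"]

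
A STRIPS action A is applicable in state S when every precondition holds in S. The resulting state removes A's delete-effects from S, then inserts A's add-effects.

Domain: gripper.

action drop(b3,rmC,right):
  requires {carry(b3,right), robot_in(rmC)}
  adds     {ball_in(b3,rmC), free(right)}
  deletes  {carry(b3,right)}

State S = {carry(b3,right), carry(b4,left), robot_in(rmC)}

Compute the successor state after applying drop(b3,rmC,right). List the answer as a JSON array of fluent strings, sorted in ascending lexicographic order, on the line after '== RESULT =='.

Compute (S \ del) ∪ add:
  pre ⊆ S: {carry(b3,right), robot_in(rmC)} ⊆ S  — applicable
  S \ del = {carry(b4,left), robot_in(rmC)}
  ∪ add   = {ball_in(b3,rmC), carry(b4,left), free(right), robot_in(rmC)}

== RESULT ==
["ball_in(b3,rmC)", "carry(b4,left)", "free(right)", "robot_in(rmC)"]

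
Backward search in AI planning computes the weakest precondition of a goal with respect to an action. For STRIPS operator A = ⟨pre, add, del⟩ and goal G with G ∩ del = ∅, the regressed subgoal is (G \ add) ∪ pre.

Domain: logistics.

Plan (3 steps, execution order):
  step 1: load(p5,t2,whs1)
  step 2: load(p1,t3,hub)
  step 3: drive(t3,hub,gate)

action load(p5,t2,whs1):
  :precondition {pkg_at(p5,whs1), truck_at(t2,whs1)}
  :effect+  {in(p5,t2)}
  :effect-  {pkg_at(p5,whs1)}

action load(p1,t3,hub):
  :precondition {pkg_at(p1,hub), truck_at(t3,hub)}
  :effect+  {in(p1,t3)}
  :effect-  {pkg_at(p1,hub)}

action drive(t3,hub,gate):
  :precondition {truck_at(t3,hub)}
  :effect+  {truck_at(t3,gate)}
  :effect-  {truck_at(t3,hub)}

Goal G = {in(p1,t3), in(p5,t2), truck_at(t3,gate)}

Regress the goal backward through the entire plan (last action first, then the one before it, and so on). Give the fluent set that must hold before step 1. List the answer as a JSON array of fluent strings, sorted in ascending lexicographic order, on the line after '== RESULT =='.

Regress step by step:
  through step 3 (drive(t3,hub,gate)): drop {truck_at(t3,gate)}, keep {in(p1,t3), in(p5,t2)}, require {truck_at(t3,hub)}
    → {in(p1,t3), in(p5,t2), truck_at(t3,hub)}
  through step 2 (load(p1,t3,hub)): drop {in(p1,t3)}, keep {in(p5,t2), truck_at(t3,hub)}, require {pkg_at(p1,hub), truck_at(t3,hub)}
    → {in(p5,t2), pkg_at(p1,hub), truck_at(t3,hub)}
  through step 1 (load(p5,t2,whs1)): drop {in(p5,t2)}, keep {pkg_at(p1,hub), truck_at(t3,hub)}, require {pkg_at(p5,whs1), truck_at(t2,whs1)}
    → {pkg_at(p1,hub), pkg_at(p5,whs1), truck_at(t2,whs1), truck_at(t3,hub)}

== RESULT ==
["pkg_at(p1,hub)", "pkg_at(p5,whs1)", "truck_at(t2,whs1)", "truck_at(t3,hub)"]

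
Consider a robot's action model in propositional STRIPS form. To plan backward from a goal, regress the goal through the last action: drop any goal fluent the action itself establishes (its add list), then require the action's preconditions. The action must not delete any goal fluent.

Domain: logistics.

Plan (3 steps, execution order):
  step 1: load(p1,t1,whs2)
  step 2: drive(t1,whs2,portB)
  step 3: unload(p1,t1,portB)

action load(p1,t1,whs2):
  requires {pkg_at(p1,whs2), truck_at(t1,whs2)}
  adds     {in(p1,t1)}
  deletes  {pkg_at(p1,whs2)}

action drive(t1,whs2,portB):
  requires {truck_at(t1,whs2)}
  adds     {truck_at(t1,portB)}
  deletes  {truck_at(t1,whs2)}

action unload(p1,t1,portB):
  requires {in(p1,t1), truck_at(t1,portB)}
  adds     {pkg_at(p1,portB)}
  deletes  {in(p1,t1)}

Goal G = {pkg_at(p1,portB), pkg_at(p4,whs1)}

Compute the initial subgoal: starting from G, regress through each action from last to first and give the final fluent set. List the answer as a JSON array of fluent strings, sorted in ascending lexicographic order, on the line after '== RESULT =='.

Work backward from the goal:
  through step 3 (unload(p1,t1,portB)): drop {pkg_at(p1,portB)}, keep {pkg_at(p4,whs1)}, require {in(p1,t1), truck_at(t1,portB)}
    → {in(p1,t1), pkg_at(p4,whs1), truck_at(t1,portB)}
  through step 2 (drive(t1,whs2,portB)): drop {truck_at(t1,portB)}, keep {in(p1,t1), pkg_at(p4,whs1)}, require {truck_at(t1,whs2)}
    → {in(p1,t1), pkg_at(p4,whs1), truck_at(t1,whs2)}
  through step 1 (load(p1,t1,whs2)): drop {in(p1,t1)}, keep {pkg_at(p4,whs1), truck_at(t1,whs2)}, require {pkg_at(p1,whs2), truck_at(t1,whs2)}
    → {pkg_at(p1,whs2), pkg_at(p4,whs1), truck_at(t1,whs2)}

== RESULT ==
["pkg_at(p1,whs2)", "pkg_at(p4,whs1)", "truck_at(t1,whs2)"]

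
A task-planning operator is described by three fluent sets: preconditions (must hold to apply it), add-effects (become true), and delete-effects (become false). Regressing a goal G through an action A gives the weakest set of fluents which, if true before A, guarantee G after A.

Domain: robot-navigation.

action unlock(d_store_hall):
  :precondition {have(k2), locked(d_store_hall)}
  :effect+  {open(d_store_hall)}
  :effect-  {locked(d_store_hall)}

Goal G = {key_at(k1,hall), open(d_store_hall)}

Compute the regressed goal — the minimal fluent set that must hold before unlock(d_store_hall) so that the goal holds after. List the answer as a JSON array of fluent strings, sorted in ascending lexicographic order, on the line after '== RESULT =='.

Compute (G \ add) ∪ pre:
  G ∩ del = {}  (empty — regression defined)
  G \ add = {key_at(k1,hall), open(d_store_hall)} \ {open(d_store_hall)} = {key_at(k1,hall)}
  ∪ pre   = {key_at(k1,hall)} ∪ {have(k2), locked(d_store_hall)}
          = {have(k2), key_at(k1,hall), locked(d_store_hall)}

== RESULT ==
["have(k2)", "key_at(k1,hall)", "locked(d_store_hall)"]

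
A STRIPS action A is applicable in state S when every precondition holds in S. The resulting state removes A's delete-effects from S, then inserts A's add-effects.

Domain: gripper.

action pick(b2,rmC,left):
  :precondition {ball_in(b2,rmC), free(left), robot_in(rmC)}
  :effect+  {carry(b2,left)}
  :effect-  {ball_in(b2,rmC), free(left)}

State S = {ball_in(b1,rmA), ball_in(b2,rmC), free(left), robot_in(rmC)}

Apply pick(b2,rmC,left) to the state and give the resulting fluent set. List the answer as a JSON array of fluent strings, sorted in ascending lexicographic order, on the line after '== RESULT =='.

Progress:
  pre ⊆ S: {ball_in(b2,rmC), free(left), robot_in(rmC)} ⊆ S  — applicable
  S \ del = {ball_in(b1,rmA), robot_in(rmC)}
  ∪ add   = {ball_in(b1,rmA), carry(b2,left), robot_in(rmC)}

== RESULT ==
["ball_in(b1,rmA)", "carry(b2,left)", "robot_in(rmC)"]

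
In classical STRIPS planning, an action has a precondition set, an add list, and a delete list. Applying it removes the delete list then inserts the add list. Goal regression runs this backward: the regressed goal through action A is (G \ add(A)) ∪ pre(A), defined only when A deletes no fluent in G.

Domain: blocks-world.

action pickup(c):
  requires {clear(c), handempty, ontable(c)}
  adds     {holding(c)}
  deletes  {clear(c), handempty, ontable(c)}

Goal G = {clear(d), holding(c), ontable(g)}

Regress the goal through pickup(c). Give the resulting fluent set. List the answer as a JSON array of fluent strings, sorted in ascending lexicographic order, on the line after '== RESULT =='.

Regress:
  G ∩ del = {}  (empty — regression defined)
  G \ add = {clear(d), holding(c), ontable(g)} \ {holding(c)} = {clear(d), ontable(g)}
  ∪ pre   = {clear(d), ontable(g)} ∪ {clear(c), handempty, ontable(c)}
          = {clear(c), clear(d), handempty, ontable(c), ontable(g)}

== RESULT ==
["clear(c)", "clear(d)", "handempty", "ontable(c)", "ontable(g)"]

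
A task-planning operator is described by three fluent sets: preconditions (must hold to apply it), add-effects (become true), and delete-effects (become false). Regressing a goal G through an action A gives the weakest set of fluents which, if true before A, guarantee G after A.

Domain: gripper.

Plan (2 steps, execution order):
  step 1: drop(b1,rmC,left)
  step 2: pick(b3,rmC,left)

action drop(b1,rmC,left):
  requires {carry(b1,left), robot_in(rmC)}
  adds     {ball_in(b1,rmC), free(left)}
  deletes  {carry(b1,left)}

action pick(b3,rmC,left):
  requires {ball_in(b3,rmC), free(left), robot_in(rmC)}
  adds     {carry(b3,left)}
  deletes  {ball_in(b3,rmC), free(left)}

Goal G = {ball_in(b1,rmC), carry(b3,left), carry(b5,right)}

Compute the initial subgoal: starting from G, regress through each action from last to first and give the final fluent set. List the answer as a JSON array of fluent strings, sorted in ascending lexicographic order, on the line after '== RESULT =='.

Work backward from the goal:
  through step 2 (pick(b3,rmC,left)): drop {carry(b3,left)}, keep {ball_in(b1,rmC), carry(b5,right)}, require {ball_in(b3,rmC), free(left), robot_in(rmC)}
    → {ball_in(b1,rmC), ball_in(b3,rmC), carry(b5,right), free(left), robot_in(rmC)}
  through step 1 (drop(b1,rmC,left)): drop {ball_in(b1,rmC), free(left)}, keep {ball_in(b3,rmC), carry(b5,right), robot_in(rmC)}, require {carry(b1,left), robot_in(rmC)}
    → {ball_in(b3,rmC), carry(b1,left), carry(b5,right), robot_in(rmC)}

== RESULT ==
["ball_in(b3,rmC)", "carry(b1,left)", "carry(b5,right)", "robot_in(rmC)"]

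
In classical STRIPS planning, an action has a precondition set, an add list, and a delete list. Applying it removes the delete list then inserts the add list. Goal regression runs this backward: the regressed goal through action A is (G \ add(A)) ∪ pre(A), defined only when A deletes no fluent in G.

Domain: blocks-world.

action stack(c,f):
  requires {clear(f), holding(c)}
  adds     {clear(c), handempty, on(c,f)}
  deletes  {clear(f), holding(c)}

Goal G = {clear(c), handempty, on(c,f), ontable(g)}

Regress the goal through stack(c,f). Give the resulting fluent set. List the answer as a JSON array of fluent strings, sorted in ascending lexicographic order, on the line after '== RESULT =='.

Compute (G \ add) ∪ pre:
  G ∩ del = {}  (empty — regression defined)
  G \ add = {clear(c), handempty, on(c,f), ontable(g)} \ {clear(c), handempty, on(c,f)} = {ontable(g)}
  ∪ pre   = {ontable(g)} ∪ {clear(f), holding(c)}
          = {clear(f), holding(c), ontable(g)}

== RESULT ==
["clear(f)", "holding(c)", "ontable(g)"]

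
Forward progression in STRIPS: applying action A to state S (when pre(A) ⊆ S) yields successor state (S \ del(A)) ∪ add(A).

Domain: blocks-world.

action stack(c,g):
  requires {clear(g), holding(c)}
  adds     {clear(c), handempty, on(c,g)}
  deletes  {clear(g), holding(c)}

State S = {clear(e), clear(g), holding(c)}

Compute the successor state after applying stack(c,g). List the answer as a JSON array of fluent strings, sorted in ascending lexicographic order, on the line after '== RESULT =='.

Progress:
  pre ⊆ S: {clear(g), holding(c)} ⊆ S  — applicable
  S \ del = {clear(e)}
  ∪ add   = {clear(c), clear(e), handempty, on(c,g)}

== RESULT ==
["clear(c)", "clear(e)", "handempty", "on(c,g)"]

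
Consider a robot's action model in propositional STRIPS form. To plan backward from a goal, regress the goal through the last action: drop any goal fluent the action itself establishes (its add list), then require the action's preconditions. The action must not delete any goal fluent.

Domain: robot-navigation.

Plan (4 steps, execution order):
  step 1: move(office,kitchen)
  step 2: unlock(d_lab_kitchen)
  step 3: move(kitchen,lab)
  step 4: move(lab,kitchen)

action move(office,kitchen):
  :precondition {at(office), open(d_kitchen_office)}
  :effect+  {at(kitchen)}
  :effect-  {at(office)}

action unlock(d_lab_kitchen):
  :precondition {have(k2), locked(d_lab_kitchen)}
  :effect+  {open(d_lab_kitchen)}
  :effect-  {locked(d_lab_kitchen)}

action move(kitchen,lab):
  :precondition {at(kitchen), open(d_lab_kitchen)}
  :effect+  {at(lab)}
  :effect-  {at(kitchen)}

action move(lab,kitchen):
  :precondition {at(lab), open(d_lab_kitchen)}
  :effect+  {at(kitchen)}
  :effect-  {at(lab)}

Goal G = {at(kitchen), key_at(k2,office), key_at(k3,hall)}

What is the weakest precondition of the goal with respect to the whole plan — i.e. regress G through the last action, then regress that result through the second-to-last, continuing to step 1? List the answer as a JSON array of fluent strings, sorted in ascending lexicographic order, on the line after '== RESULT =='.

Regress step by step:
  through step 4 (move(lab,kitchen)): drop {at(kitchen)}, keep {key_at(k2,office), key_at(k3,hall)}, require {at(lab), open(d_lab_kitchen)}
    → {at(lab), key_at(k2,office), key_at(k3,hall), open(d_lab_kitchen)}
  through step 3 (move(kitchen,lab)): drop {at(lab)}, keep {key_at(k2,office), key_at(k3,hall), open(d_lab_kitchen)}, require {at(kitchen), open(d_lab_kitchen)}
    → {at(kitchen), key_at(k2,office), key_at(k3,hall), open(d_lab_kitchen)}
  through step 2 (unlock(d_lab_kitchen)): drop {open(d_lab_kitchen)}, keep {at(kitchen), key_at(k2,office), key_at(k3,hall)}, require {have(k2), locked(d_lab_kitchen)}
    → {at(kitchen), have(k2), key_at(k2,office), key_at(k3,hall), locked(d_lab_kitchen)}
  through step 1 (move(office,kitchen)): drop {at(kitchen)}, keep {have(k2), key_at(k2,office), key_at(k3,hall), locked(d_lab_kitchen)}, require {at(office), open(d_kitchen_office)}
    → {at(office), have(k2), key_at(k2,office), key_at(k3,hall), locked(d_lab_kitchen), open(d_kitchen_office)}

== RESULT ==
["at(office)", "have(k2)", "key_at(k2,office)", "key_at(k3,hall)", "locked(d_lab_kitchen)", "open(d_kitchen_office)"]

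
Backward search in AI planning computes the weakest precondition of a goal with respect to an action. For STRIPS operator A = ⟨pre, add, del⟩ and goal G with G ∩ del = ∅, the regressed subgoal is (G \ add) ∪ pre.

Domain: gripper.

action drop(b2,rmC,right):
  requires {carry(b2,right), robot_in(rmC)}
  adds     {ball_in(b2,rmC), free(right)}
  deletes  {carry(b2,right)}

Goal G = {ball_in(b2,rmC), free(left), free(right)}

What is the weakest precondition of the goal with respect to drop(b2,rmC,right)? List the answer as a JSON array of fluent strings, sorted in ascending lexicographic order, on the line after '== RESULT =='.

Compute (G \ add) ∪ pre:
  G ∩ del = {}  (empty — regression defined)
  G \ add = {ball_in(b2,rmC), free(left), free(right)} \ {ball_in(b2,rmC), free(right)} = {free(left)}
  ∪ pre   = {free(left)} ∪ {carry(b2,right), robot_in(rmC)}
          = {carry(b2,right), free(left), robot_in(rmC)}

== RESULT ==
["carry(b2,right)", "free(left)", "robot_in(rmC)"]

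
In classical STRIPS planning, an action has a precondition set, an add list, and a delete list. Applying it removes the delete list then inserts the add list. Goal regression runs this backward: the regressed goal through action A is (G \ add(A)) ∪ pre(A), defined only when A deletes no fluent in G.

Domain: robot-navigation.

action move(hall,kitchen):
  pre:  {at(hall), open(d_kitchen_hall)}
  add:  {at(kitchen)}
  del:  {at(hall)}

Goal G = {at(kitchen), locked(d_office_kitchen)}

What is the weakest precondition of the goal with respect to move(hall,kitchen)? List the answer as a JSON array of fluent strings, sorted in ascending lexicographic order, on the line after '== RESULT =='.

Compute (G \ add) ∪ pre:
  G ∩ del = {}  (empty — regression defined)
  G \ add = {at(kitchen), locked(d_office_kitchen)} \ {at(kitchen)} = {locked(d_office_kitchen)}
  ∪ pre   = {locked(d_office_kitchen)} ∪ {at(hall), open(d_kitchen_hall)}
          = {at(hall), locked(d_office_kitchen), open(d_kitchen_hall)}

== RESULT ==
["at(hall)", "locked(d_office_kitchen)", "open(d_kitchen_hall)"]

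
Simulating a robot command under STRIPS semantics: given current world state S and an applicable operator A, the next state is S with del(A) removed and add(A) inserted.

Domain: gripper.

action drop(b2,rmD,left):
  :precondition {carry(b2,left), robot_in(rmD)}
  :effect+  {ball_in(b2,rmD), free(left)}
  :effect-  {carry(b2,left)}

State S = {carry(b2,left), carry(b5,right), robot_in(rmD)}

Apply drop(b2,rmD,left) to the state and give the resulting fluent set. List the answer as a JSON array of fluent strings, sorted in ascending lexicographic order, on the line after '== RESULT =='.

Compute (S \ del) ∪ add:
  pre ⊆ S: {carry(b2,left), robot_in(rmD)} ⊆ S  — applicable
  S \ del = {carry(b5,right), robot_in(rmD)}
  ∪ add   = {ball_in(b2,rmD), carry(b5,right), free(left), robot_in(rmD)}

== RESULT ==
["ball_in(b2,rmD)", "carry(b5,right)", "free(left)", "robot_in(rmD)"]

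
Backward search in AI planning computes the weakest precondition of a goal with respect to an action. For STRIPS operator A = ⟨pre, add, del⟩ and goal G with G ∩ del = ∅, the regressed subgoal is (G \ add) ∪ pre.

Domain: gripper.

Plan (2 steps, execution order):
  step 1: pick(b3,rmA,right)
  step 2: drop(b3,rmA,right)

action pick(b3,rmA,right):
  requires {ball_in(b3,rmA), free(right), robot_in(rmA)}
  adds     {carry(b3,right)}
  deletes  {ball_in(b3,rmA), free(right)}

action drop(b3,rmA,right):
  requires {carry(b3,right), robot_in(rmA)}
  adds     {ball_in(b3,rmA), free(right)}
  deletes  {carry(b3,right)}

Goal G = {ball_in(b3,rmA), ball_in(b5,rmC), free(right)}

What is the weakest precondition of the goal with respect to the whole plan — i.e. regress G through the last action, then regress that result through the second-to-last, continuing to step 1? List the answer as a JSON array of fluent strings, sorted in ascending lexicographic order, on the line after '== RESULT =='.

Work backward from the goal:
  through step 2 (drop(b3,rmA,right)): drop {ball_in(b3,rmA), free(right)}, keep {ball_in(b5,rmC)}, require {carry(b3,right), robot_in(rmA)}
    → {ball_in(b5,rmC), carry(b3,right), robot_in(rmA)}
  through step 1 (pick(b3,rmA,right)): drop {carry(b3,right)}, keep {ball_in(b5,rmC), robot_in(rmA)}, require {ball_in(b3,rmA), free(right), robot_in(rmA)}
    → {ball_in(b3,rmA), ball_in(b5,rmC), free(right), robot_in(rmA)}

== RESULT ==
["ball_in(b3,rmA)", "ball_in(b5,rmC)", "free(right)", "robot_in(rmA)"]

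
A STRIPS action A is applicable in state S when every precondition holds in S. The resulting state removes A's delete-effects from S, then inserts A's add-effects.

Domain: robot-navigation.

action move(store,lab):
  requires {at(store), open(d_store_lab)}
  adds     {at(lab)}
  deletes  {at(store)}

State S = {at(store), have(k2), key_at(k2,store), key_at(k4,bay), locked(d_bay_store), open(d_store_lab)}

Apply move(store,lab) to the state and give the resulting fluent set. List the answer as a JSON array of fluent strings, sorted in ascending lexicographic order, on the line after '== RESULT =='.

Progress:
  pre ⊆ S: {at(store), open(d_store_lab)} ⊆ S  — applicable
  S \ del = {have(k2), key_at(k2,store), key_at(k4,bay), locked(d_bay_store), open(d_store_lab)}
  ∪ add   = {at(lab), have(k2), key_at(k2,store), key_at(k4,bay), locked(d_bay_store), open(d_store_lab)}

== RESULT ==
["at(lab)", "have(k2)", "key_at(k2,store)", "key_at(k4,bay)", "locked(d_bay_store)", "open(d_store_lab)"]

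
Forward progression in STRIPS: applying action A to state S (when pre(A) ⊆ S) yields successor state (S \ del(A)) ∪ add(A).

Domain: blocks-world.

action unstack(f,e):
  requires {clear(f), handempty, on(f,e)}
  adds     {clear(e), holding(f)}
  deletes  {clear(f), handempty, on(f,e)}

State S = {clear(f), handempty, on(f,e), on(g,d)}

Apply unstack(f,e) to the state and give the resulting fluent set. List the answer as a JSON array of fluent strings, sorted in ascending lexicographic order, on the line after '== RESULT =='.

Compute (S \ del) ∪ add:
  pre ⊆ S: {clear(f), handempty, on(f,e)} ⊆ S  — applicable
  S \ del = {on(g,d)}
  ∪ add   = {clear(e), holding(f), on(g,d)}

== RESULT ==
["clear(e)", "holding(f)", "on(g,d)"]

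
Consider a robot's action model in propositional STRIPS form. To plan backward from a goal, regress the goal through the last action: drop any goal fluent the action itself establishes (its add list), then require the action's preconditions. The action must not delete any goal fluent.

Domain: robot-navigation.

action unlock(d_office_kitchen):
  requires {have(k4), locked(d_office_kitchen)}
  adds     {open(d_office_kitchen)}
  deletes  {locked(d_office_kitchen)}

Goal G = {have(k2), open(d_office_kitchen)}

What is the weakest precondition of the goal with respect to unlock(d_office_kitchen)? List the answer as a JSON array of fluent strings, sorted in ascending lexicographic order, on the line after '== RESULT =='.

Compute (G \ add) ∪ pre:
  G ∩ del = {}  (empty — regression defined)
  G \ add = {have(k2), open(d_office_kitchen)} \ {open(d_office_kitchen)} = {have(k2)}
  ∪ pre   = {have(k2)} ∪ {have(k4), locked(d_office_kitchen)}
          = {have(k2), have(k4), locked(d_office_kitchen)}

== RESULT ==
["have(k2)", "have(k4)", "locked(d_office_kitchen)"]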